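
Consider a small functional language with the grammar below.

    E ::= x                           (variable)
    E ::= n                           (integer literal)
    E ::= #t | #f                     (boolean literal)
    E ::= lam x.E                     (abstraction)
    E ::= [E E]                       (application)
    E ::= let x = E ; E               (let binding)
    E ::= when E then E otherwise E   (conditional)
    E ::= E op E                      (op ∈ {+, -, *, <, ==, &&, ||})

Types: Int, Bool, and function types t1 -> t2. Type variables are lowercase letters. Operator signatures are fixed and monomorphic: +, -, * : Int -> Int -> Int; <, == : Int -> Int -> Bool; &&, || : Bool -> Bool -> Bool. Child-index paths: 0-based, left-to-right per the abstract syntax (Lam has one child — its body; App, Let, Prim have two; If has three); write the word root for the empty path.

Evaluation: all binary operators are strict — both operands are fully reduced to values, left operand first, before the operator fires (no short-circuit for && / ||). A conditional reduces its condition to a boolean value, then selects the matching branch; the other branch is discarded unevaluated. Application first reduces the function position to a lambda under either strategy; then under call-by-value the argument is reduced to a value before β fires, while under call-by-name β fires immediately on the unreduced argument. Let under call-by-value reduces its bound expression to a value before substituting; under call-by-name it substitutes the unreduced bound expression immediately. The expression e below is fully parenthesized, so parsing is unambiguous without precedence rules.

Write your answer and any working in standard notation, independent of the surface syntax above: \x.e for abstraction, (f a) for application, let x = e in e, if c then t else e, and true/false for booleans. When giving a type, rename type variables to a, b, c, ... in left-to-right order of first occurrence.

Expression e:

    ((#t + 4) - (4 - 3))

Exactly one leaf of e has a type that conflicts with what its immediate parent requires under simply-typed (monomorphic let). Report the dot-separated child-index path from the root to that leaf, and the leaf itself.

Answer: 0.0 : true

Derivation:
  unify Bool ~ Int
  FAIL: mismatch Bool ~ Int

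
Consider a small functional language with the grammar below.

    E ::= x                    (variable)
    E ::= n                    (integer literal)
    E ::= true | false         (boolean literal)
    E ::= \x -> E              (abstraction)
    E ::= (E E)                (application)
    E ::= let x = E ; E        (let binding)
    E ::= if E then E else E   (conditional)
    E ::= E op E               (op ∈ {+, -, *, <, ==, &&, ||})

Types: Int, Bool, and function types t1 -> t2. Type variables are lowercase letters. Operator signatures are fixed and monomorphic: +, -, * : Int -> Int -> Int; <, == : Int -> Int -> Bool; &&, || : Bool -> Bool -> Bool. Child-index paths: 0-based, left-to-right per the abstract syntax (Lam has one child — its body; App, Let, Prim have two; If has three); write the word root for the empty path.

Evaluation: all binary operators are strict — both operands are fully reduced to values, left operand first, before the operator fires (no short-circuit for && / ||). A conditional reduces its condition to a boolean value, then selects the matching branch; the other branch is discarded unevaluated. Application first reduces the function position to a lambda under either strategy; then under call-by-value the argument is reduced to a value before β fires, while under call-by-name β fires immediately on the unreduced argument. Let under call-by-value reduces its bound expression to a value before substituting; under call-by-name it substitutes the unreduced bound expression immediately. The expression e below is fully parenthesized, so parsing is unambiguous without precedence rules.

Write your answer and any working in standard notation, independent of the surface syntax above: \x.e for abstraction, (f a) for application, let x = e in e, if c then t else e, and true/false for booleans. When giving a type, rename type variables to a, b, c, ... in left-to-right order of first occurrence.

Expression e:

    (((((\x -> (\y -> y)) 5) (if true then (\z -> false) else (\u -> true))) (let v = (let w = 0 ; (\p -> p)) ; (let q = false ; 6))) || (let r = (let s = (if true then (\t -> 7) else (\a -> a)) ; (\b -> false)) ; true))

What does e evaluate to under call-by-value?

Working:
step 0: (((((\x.(\y.y)) 5) (if true then (\z.false) else (\u.true))) (let v = (let w = 0 in (\p.p)) in (let q = false in 6))) || (let r = (let s = (if true then (\t.7) else (\a.a)) in (\b.false)) in true))
step 1: [beta@0.0.0] ((((\y.y) (if true then (\z.false) else (\u.true))) (let v = (let w = 0 in (\p.p)) in (let q = false in 6))) || (let r = (let s = (if true then (\t.7) else (\a.a)) in (\b.false)) in true))
step 2: [if@0.0.1] ((((\y.y) (\z.false)) (let v = (let w = 0 in (\p.p)) in (let q = false in 6))) || (let r = (let s = (if true then (\t.7) else (\a.a)) in (\b.false)) in true))
step 3: [beta@0.0] (((\z.false) (let v = (let w = 0 in (\p.p)) in (let q = false in 6))) || (let r = (let s = (if true then (\t.7) else (\a.a)) in (\b.false)) in true))
step 4: [let@0.1.0] (((\z.false) (let v = (\p.p) in (let q = false in 6))) || (let r = (let s = (if true then (\t.7) else (\a.a)) in (\b.false)) in true))
step 5: [let@0.1] (((\z.false) (let q = false in 6)) || (let r = (let s = (if true then (\t.7) else (\a.a)) in (\b.false)) in true))
step 6: [let@0.1] (((\z.false) 6) || (let r = (let s = (if true then (\t.7) else (\a.a)) in (\b.false)) in true))
step 7: [beta@0] (false || (let r = (let s = (if true then (\t.7) else (\a.a)) in (\b.false)) in true))
step 8: [if@1.0.0] (false || (let r = (let s = (\t.7) in (\b.false)) in true))
step 9: [let@1.0] (false || (let r = (\b.false) in true))
step 10: [let@1] (false || true)
step 11: [delta@root] true

Answer: true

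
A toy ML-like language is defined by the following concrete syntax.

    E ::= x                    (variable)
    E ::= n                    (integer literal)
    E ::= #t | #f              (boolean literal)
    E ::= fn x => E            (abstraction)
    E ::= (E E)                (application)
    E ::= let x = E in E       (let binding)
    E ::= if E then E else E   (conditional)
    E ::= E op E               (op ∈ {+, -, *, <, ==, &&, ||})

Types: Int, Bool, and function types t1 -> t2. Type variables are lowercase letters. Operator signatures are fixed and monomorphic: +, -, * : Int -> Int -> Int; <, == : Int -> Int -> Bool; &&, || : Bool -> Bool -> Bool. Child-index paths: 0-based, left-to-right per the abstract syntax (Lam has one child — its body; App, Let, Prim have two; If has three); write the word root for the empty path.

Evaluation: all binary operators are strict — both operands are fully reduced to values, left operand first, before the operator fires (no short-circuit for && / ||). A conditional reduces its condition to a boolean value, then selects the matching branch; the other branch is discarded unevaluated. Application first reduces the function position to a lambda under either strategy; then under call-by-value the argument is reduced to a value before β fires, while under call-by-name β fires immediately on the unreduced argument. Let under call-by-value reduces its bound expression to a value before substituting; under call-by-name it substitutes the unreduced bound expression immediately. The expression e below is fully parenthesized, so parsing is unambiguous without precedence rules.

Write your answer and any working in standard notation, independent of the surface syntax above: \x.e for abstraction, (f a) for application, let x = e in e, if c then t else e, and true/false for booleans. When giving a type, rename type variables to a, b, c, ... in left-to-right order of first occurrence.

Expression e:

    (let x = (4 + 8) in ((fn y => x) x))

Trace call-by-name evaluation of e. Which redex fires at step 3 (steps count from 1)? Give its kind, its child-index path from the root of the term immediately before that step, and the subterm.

Answer: delta at root : (4 + 8)

Derivation:
step 0: (let x = (4 + 8) in ((\y.x) x))
step 1: [let@root] ((\y.(4 + 8)) (4 + 8))
step 2: [beta@root] (4 + 8)
step 3: [delta@root] 12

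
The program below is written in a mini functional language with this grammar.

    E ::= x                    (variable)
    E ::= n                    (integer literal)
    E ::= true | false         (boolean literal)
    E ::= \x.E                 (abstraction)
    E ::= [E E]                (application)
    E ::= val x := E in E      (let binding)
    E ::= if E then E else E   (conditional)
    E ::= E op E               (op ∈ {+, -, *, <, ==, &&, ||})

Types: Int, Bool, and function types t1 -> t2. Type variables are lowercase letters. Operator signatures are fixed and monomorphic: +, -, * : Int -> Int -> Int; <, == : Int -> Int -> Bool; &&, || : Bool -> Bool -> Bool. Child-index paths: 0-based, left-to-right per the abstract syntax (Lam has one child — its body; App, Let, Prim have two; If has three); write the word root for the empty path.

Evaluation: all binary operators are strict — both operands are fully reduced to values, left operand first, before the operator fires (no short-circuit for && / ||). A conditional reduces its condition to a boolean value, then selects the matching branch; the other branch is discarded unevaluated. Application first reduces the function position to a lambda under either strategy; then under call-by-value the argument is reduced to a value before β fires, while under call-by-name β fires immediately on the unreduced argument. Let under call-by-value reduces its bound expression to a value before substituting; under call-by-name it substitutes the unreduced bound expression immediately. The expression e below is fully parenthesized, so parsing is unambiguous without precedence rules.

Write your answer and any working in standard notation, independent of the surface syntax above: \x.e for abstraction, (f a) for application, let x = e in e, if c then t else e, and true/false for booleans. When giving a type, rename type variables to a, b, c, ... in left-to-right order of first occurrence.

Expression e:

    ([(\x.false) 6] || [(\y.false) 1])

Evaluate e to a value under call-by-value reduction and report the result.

Trace:
step 0: (((\x.false) 6) || ((\y.false) 1))
step 1: [beta@0] (false || ((\y.false) 1))
step 2: [beta@1] (false || false)
step 3: [delta@root] false

Answer: false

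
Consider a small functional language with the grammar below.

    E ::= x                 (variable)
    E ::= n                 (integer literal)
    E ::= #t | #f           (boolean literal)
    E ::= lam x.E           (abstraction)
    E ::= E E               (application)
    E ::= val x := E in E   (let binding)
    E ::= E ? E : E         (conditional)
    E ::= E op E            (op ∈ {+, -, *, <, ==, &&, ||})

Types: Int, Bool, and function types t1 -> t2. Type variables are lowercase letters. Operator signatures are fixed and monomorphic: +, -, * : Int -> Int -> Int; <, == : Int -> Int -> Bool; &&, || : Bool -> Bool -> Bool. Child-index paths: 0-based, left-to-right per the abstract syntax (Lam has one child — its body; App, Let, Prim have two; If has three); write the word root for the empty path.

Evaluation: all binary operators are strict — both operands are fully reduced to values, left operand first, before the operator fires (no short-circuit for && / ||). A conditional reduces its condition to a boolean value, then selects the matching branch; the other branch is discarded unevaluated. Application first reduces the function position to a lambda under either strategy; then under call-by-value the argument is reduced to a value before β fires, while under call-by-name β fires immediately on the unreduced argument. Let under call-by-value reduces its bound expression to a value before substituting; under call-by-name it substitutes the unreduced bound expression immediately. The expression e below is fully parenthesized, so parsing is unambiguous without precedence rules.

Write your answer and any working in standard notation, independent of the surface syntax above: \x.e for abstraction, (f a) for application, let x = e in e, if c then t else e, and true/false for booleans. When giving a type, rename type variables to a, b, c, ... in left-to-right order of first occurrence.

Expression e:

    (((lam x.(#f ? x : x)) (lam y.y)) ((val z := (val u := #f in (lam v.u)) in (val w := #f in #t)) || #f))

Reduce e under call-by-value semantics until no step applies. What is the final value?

Derivation:
step 0: (((\x.(if false then x else x)) (\y.y)) ((let z = (let u = false in (\v.u)) in (let w = false in true)) || false))
step 1: [beta@0] ((if false then (\y.y) else (\y.y)) ((let z = (let u = false in (\v.u)) in (let w = false in true)) || false))
step 2: [if@0] ((\y.y) ((let z = (let u = false in (\v.u)) in (let w = false in true)) || false))
step 3: [let@1.0.0] ((\y.y) ((let z = (\v.false) in (let w = false in true)) || false))
step 4: [let@1.0] ((\y.y) ((let w = false in true) || false))
step 5: [let@1.0] ((\y.y) (true || false))
step 6: [delta@1] ((\y.y) true)
step 7: [beta@root] true

Answer: true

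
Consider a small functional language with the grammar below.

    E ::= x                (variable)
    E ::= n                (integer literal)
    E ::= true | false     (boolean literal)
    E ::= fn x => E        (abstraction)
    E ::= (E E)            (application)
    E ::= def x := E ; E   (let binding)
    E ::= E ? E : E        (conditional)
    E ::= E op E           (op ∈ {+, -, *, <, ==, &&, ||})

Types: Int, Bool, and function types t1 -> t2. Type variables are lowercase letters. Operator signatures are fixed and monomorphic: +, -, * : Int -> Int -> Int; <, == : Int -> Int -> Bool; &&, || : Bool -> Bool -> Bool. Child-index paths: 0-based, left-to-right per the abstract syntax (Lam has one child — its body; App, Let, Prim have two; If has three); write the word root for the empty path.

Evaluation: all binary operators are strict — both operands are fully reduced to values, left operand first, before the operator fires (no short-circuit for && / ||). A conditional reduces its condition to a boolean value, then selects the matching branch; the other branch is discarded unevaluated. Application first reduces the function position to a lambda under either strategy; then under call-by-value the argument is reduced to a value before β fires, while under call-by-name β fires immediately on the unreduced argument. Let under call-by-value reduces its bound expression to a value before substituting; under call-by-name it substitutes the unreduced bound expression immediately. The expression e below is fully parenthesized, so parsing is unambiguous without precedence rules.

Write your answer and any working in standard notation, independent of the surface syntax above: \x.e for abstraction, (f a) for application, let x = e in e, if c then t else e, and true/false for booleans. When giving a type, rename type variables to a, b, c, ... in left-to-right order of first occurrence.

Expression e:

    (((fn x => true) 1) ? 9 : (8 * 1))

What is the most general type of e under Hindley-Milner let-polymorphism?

Answer: Int

Working:
\x._ : a -> Bool
  unify a -> Bool ~ Int -> b
  unify a ~ Int
  unify Bool ~ b
_ _ : Bool
  unify Bool ~ Bool
  unify Int ~ Int
  unify Int ~ Int
  unify Int ~ Int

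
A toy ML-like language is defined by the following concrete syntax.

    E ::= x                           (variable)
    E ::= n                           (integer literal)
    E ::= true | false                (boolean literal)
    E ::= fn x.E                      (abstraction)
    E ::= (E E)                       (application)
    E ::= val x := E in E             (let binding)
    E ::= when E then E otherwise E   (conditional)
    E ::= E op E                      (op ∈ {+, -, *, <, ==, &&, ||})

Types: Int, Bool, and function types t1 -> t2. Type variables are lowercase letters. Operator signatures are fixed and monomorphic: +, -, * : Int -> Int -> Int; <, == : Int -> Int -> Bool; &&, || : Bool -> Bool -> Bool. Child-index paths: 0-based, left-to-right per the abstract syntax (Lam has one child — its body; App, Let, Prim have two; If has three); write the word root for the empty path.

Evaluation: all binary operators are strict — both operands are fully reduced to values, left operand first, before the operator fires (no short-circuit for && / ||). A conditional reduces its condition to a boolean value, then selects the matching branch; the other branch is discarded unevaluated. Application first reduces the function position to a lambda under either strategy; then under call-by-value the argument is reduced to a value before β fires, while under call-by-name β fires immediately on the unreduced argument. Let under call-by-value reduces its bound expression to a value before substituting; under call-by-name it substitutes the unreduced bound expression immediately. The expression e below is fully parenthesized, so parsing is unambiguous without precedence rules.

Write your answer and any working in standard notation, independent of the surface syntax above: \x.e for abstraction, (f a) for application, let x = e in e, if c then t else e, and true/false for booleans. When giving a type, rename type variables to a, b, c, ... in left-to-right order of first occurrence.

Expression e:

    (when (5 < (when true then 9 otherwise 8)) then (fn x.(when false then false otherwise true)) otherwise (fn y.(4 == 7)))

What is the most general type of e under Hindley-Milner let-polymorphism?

Answer: a -> Bool

Trace:
  unify Int ~ Int
  unify Bool ~ Bool
  unify Int ~ Int
  unify Int ~ Int
  unify Bool ~ Bool
  unify Bool ~ Bool
  unify Bool ~ Bool
\x._ : a -> Bool
  unify Int ~ Int
  unify Int ~ Int
\y._ : b -> Bool
  unify a -> Bool ~ b -> Bool
  unify a ~ b
  unify Bool ~ Bool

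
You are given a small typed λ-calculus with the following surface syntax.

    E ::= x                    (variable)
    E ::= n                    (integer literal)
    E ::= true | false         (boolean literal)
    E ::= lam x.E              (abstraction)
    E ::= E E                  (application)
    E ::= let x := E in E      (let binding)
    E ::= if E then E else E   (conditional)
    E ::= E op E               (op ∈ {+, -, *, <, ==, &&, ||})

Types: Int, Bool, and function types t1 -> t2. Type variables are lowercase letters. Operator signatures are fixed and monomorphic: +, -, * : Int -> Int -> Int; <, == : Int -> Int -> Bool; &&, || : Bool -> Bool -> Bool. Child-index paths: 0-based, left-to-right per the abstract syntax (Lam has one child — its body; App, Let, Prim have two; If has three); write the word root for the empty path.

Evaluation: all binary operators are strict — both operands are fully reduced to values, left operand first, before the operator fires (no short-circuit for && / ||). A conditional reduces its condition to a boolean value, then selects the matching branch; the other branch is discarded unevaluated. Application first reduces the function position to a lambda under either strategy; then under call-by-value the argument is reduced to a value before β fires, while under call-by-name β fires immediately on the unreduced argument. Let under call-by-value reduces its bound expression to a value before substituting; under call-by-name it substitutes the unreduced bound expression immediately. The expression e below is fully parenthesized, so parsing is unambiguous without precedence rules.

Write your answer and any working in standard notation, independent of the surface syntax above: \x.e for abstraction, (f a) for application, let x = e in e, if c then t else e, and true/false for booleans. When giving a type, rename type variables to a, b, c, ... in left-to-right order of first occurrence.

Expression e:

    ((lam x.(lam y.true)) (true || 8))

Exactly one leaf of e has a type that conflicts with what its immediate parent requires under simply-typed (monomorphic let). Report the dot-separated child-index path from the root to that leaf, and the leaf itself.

Working:
\y._ : b -> Bool
\x._ : a -> b -> Bool
  unify Bool ~ Bool
  unify Int ~ Bool
  FAIL: mismatch Int ~ Bool

Answer: 1.1 : 8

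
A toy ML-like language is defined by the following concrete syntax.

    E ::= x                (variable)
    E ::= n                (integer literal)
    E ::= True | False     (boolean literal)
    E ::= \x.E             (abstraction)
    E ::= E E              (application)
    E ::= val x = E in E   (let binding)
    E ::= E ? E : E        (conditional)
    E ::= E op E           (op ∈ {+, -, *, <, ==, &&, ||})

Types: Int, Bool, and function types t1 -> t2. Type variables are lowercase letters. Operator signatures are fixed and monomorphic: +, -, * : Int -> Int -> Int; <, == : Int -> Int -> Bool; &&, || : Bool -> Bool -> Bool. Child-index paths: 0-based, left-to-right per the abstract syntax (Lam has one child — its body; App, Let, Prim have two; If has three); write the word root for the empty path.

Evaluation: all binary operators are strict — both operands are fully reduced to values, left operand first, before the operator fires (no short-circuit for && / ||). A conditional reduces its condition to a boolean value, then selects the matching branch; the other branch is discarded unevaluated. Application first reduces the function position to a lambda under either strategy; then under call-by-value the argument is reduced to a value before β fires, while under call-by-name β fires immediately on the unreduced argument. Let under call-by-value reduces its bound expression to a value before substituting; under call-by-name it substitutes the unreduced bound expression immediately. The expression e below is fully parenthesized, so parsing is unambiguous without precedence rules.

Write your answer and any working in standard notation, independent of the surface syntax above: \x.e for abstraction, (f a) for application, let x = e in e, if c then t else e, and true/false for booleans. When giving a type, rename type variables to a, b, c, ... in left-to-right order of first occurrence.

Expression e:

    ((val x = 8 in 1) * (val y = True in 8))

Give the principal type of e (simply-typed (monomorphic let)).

Derivation:
let x : Int
  unify Int ~ Int
let y : Bool
  unify Int ~ Int

Answer: Int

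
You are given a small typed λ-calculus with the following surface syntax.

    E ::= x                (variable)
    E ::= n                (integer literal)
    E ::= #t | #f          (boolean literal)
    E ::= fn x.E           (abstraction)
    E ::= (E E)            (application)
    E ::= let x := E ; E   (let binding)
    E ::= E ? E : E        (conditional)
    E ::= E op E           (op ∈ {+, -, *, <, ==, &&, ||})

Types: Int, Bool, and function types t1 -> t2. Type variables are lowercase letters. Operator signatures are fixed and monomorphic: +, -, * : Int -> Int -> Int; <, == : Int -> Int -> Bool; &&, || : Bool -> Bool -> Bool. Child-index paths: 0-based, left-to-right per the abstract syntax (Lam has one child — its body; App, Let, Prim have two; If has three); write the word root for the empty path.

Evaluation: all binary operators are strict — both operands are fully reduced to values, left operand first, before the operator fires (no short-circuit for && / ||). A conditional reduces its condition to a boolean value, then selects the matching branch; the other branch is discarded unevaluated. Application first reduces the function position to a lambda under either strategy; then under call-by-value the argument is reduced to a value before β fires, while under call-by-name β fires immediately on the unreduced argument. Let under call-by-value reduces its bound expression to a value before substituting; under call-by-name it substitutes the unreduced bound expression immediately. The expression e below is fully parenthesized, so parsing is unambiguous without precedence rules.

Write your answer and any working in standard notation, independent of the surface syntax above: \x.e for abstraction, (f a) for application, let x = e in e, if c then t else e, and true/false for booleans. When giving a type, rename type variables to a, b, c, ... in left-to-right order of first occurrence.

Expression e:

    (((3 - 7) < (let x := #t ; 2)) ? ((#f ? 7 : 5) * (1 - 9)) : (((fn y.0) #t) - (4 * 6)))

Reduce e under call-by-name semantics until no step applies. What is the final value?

Working:
step 0: (if ((3 - 7) < (let x = true in 2)) then ((if false then 7 else 5) * (1 - 9)) else (((\y.0) true) - (4 * 6)))
step 1: [delta@0.0] (if (-4 < (let x = true in 2)) then ((if false then 7 else 5) * (1 - 9)) else (((\y.0) true) - (4 * 6)))
step 2: [let@0.1] (if (-4 < 2) then ((if false then 7 else 5) * (1 - 9)) else (((\y.0) true) - (4 * 6)))
step 3: [delta@0] (if true then ((if false then 7 else 5) * (1 - 9)) else (((\y.0) true) - (4 * 6)))
step 4: [if@root] ((if false then 7 else 5) * (1 - 9))
step 5: [if@0] (5 * (1 - 9))
step 6: [delta@1] (5 * -8)
step 7: [delta@root] -40

Answer: -40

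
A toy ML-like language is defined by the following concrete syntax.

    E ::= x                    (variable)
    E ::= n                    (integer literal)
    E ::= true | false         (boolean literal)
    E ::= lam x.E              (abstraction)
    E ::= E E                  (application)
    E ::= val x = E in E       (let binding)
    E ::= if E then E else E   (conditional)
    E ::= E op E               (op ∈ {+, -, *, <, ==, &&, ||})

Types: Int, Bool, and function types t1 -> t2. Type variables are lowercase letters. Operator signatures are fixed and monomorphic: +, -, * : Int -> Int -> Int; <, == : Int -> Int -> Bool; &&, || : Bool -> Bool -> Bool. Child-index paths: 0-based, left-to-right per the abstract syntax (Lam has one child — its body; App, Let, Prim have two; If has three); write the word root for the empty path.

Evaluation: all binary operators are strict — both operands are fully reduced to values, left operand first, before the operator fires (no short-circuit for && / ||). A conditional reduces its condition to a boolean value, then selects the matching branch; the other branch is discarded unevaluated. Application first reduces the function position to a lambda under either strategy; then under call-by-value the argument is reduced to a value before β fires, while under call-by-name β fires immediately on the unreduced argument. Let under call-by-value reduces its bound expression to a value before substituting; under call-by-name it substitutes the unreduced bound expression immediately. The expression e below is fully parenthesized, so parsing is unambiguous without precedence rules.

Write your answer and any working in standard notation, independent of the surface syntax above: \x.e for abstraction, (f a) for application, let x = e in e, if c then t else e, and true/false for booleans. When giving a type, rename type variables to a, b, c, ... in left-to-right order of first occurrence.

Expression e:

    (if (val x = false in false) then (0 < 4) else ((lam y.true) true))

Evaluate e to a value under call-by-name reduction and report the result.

Working:
step 0: (if (let x = false in false) then (0 < 4) else ((\y.true) true))
step 1: [let@0] (if false then (0 < 4) else ((\y.true) true))
step 2: [if@root] ((\y.true) true)
step 3: [beta@root] true

Answer: true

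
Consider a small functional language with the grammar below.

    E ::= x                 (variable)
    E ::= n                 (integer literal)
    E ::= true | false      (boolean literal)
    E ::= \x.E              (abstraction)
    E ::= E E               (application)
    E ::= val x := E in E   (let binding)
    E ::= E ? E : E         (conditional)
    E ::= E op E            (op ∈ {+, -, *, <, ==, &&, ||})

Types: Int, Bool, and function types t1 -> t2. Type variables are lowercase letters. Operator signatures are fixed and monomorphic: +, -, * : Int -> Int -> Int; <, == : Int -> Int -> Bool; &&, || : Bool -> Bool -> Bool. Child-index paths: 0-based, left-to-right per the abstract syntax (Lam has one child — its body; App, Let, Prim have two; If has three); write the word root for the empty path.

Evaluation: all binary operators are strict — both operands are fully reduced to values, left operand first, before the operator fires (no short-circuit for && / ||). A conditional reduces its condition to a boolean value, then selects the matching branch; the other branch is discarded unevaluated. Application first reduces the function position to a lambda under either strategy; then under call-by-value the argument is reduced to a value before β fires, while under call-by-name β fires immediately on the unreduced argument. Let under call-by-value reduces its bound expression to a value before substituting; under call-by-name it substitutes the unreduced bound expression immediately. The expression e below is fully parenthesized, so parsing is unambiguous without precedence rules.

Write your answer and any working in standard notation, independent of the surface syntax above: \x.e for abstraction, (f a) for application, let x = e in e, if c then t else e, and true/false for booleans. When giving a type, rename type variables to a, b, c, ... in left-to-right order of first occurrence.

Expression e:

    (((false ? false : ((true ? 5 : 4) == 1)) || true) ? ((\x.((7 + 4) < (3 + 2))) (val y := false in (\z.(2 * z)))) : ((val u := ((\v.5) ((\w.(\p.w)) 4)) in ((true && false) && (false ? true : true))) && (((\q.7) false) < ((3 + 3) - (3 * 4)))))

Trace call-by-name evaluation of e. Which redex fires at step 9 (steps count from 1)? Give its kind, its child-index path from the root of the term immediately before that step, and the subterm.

Answer: delta at root : (11 < 5)

Working:
step 0: (if ((if false then false else ((if true then 5 else 4) == 1)) || true) then ((\x.((7 + 4) < (3 + 2))) (let y = false in (\z.(2 * z)))) else ((let u = ((\v.5) ((\w.(\p.w)) 4)) in ((true && false) && (if false then true else true))) && (((\q.7) false) < ((3 + 3) - (3 * 4)))))
step 1: [if@0.0] (if (((if true then 5 else 4) == 1) || true) then ((\x.((7 + 4) < (3 + 2))) (let y = false in (\z.(2 * z)))) else ((let u = ((\v.5) ((\w.(\p.w)) 4)) in ((true && false) && (if false then true else true))) && (((\q.7) false) < ((3 + 3) - (3 * 4)))))
step 2: [if@0.0.0] (if ((5 == 1) || true) then ((\x.((7 + 4) < (3 + 2))) (let y = false in (\z.(2 * z)))) else ((let u = ((\v.5) ((\w.(\p.w)) 4)) in ((true && false) && (if false then true else true))) && (((\q.7) false) < ((3 + 3) - (3 * 4)))))
step 3: [delta@0.0] (if (false || true) then ((\x.((7 + 4) < (3 + 2))) (let y = false in (\z.(2 * z)))) else ((let u = ((\v.5) ((\w.(\p.w)) 4)) in ((true && false) && (if false then true else true))) && (((\q.7) false) < ((3 + 3) - (3 * 4)))))
step 4: [delta@0] (if true then ((\x.((7 + 4) < (3 + 2))) (let y = false in (\z.(2 * z)))) else ((let u = ((\v.5) ((\w.(\p.w)) 4)) in ((true && false) && (if false then true else true))) && (((\q.7) false) < ((3 + 3) - (3 * 4)))))
step 5: [if@root] ((\x.((7 + 4) < (3 + 2))) (let y = false in (\z.(2 * z))))
step 6: [beta@root] ((7 + 4) < (3 + 2))
step 7: [delta@0] (11 < (3 + 2))
step 8: [delta@1] (11 < 5)
step 9: [delta@root] false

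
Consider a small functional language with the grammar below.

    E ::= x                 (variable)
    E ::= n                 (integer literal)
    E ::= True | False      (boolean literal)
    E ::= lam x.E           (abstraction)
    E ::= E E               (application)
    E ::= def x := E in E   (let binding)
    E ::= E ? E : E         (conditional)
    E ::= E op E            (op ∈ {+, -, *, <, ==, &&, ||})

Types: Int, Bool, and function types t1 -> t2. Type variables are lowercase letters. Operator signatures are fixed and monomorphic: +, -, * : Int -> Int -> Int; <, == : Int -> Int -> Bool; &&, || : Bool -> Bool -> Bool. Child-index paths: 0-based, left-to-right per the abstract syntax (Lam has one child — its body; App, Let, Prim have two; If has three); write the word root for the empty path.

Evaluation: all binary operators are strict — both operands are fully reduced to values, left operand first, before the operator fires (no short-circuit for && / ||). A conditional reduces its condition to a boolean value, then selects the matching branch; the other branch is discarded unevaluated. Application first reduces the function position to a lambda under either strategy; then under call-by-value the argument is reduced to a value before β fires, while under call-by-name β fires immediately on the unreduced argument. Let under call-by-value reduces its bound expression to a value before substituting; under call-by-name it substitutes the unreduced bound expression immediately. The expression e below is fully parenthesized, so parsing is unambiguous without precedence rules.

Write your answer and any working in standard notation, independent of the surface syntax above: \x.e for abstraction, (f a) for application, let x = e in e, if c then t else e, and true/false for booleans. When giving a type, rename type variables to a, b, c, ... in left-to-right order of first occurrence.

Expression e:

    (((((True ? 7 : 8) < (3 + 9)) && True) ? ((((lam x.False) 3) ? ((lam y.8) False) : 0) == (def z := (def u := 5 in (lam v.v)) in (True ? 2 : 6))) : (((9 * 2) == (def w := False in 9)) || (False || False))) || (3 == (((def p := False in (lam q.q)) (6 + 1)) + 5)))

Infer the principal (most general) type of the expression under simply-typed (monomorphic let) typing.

Answer: Bool

Working:
  unify Bool ~ Bool
  unify Int ~ Int
  unify Int ~ Int
  unify Int ~ Int
  unify Int ~ Int
  unify Int ~ Int
  unify Bool ~ Bool
  unify Bool ~ Bool
  unify Bool ~ Bool
\x._ : a -> Bool
  unify a -> Bool ~ Int -> b
  unify a ~ Int
  unify Bool ~ b
_ _ : Bool
  unify Bool ~ Bool
\y._ : c -> Int
  unify c -> Int ~ Bool -> d
  unify c ~ Bool
  unify Int ~ d
_ _ : Int
  unify Int ~ Int
  unify Int ~ Int
let u : Int
v : e
\v._ : e -> e
let z : e -> e
  unify Bool ~ Bool
  unify Int ~ Int
  unify Int ~ Int
  unify Int ~ Int
  unify Int ~ Int
  unify Int ~ Int
let w : Bool
  unify Int ~ Int
  unify Bool ~ Bool
  unify Bool ~ Bool
  unify Bool ~ Bool
  unify Bool ~ Bool
  unify Bool ~ Bool
  unify Bool ~ Bool
  unify Int ~ Int
let p : Bool
q : f
\q._ : f -> f
  unify Int ~ Int
  unify Int ~ Int
  unify f -> f ~ Int -> g
  unify f ~ Int
  unify Int ~ g
_ _ : Int
  unify Int ~ Int
  unify Int ~ Int
  unify Int ~ Int
  unify Bool ~ Bool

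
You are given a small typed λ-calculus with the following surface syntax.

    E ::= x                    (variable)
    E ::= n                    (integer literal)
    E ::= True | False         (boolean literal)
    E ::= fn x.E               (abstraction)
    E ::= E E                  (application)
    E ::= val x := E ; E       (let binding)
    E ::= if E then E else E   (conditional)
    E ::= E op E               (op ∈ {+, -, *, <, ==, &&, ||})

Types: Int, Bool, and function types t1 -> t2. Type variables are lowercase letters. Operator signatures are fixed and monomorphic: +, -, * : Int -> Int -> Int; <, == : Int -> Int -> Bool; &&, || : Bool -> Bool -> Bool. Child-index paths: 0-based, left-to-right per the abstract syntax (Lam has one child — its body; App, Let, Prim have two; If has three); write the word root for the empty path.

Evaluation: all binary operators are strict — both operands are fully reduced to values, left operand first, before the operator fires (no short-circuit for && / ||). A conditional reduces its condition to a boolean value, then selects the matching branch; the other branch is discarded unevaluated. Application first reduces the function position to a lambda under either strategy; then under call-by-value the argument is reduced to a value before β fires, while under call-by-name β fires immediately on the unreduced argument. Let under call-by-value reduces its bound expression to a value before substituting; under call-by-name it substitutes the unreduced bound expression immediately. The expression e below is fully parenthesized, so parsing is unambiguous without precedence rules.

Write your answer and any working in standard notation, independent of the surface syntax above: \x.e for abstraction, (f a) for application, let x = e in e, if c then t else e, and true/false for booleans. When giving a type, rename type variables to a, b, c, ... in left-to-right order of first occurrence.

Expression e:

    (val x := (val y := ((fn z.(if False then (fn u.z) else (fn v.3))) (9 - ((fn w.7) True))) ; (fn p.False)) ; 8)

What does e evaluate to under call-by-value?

Trace:
step 0: (let x = (let y = ((\z.(if false then (\u.z) else (\v.3))) (9 - ((\w.7) true))) in (\p.false)) in 8)
step 1: [beta@0.0.1.1] (let x = (let y = ((\z.(if false then (\u.z) else (\v.3))) (9 - 7)) in (\p.false)) in 8)
step 2: [delta@0.0.1] (let x = (let y = ((\z.(if false then (\u.z) else (\v.3))) 2) in (\p.false)) in 8)
step 3: [beta@0.0] (let x = (let y = (if false then (\u.2) else (\v.3)) in (\p.false)) in 8)
step 4: [if@0.0] (let x = (let y = (\v.3) in (\p.false)) in 8)
step 5: [let@0] (let x = (\p.false) in 8)
step 6: [let@root] 8

Answer: 8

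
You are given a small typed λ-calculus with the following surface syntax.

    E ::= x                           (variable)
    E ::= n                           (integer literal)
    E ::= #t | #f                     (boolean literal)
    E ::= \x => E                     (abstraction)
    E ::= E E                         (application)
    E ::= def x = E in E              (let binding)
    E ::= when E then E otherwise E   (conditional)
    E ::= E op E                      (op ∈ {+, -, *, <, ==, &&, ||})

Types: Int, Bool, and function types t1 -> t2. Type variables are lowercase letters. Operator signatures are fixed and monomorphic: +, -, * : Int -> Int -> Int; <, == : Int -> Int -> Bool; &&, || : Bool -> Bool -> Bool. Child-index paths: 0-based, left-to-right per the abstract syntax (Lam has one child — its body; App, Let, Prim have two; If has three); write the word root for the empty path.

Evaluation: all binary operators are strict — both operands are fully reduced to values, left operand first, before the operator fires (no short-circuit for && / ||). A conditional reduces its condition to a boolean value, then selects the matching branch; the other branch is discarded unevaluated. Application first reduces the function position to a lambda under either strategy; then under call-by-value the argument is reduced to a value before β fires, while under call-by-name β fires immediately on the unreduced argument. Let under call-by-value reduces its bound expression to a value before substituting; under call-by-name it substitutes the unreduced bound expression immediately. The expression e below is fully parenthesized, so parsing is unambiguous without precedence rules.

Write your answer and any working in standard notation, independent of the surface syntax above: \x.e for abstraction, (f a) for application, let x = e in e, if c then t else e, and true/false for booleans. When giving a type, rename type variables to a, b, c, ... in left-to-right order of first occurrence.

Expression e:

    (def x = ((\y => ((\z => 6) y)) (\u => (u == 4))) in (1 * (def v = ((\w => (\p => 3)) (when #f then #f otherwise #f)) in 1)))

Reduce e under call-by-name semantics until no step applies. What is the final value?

Answer: 1

Trace:
step 0: (let x = ((\y.((\z.6) y)) (\u.(u == 4))) in (1 * (let v = ((\w.(\p.3)) (if false then false else false)) in 1)))
step 1: [let@root] (1 * (let v = ((\w.(\p.3)) (if false then false else false)) in 1))
step 2: [let@1] (1 * 1)
step 3: [delta@root] 1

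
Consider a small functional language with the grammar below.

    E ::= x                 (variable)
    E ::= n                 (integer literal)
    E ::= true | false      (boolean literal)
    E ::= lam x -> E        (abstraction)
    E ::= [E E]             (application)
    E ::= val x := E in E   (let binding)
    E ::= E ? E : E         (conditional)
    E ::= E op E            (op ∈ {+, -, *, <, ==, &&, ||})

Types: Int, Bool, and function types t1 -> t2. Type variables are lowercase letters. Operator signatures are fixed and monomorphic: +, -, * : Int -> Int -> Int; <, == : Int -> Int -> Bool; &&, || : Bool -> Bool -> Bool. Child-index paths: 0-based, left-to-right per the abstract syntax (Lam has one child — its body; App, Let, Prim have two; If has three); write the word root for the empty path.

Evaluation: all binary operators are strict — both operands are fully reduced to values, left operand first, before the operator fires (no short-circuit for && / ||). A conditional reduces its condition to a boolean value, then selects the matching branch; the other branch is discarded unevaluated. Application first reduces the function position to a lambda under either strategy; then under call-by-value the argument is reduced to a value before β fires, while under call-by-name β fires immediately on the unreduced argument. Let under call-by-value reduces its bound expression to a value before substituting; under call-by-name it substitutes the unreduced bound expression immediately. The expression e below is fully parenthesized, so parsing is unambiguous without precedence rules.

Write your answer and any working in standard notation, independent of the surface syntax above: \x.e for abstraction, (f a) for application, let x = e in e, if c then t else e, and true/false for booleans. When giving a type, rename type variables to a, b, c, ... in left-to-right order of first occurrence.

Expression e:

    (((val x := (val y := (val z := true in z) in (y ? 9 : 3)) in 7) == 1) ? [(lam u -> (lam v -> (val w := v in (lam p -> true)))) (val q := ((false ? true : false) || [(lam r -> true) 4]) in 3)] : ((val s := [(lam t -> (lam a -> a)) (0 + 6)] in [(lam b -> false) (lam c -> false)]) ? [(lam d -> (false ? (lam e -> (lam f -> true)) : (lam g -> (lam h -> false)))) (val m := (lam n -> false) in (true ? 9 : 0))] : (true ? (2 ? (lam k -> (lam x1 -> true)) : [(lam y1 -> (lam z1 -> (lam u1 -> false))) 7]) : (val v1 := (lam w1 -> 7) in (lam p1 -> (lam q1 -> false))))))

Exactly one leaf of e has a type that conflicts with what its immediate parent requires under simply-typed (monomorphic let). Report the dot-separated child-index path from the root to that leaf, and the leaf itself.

Answer: 2.2.1.0 : 2

Trace:
let z : Bool
z : Bool
let y : Bool
y : Bool
  unify Bool ~ Bool
  unify Int ~ Int
let x : Int
  unify Int ~ Int
  unify Int ~ Int
  unify Bool ~ Bool
v : b
let w : b
\p._ : c -> Bool
\v._ : b -> c -> Bool
\u._ : a -> b -> c -> Bool
  unify Bool ~ Bool
  unify Bool ~ Bool
  unify Bool ~ Bool
\r._ : d -> Bool
  unify d -> Bool ~ Int -> e
  unify d ~ Int
  unify Bool ~ e
_ _ : Bool
  unify Bool ~ Bool
let q : Bool
  unify a -> b -> c -> Bool ~ Int -> f
  unify a ~ Int
  unify b -> c -> Bool ~ f
_ _ : b -> c -> Bool
a : h
\a._ : h -> h
\t._ : g -> h -> h
  unify Int ~ Int
  unify Int ~ Int
  unify g -> h -> h ~ Int -> i
  unify g ~ Int
  unify h -> h ~ i
_ _ : h -> h
let s : h -> h
\b._ : j -> Bool
\c._ : k -> Bool
  unify j -> Bool ~ (k -> Bool) -> l
  unify j ~ k -> Bool
  unify Bool ~ l
_ _ : Bool
  unify Bool ~ Bool
  unify Bool ~ Bool
\f._ : o -> Bool
\e._ : n -> o -> Bool
\h._ : q -> Bool
\g._ : p -> q -> Bool
  unify n -> o -> Bool ~ p -> q -> Bool
  unify n ~ p
  unify o -> Bool ~ q -> Bool
  unify o ~ q
  unify Bool ~ Bool
\d._ : m -> p -> q -> Bool
\n._ : r -> Bool
let m : r -> Bool
  unify Bool ~ Bool
  unify Int ~ Int
  unify m -> p -> q -> Bool ~ Int -> s
  unify m ~ Int
  unify p -> q -> Bool ~ s
_ _ : p -> q -> Bool
  unify Bool ~ Bool
  unify Int ~ Bool
  FAIL: mismatch Int ~ Bool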